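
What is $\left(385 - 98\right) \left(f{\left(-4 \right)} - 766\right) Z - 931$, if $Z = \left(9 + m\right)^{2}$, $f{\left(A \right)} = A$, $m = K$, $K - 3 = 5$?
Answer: $-63867041$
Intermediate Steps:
$K = 8$ ($K = 3 + 5 = 8$)
$m = 8$
$Z = 289$ ($Z = \left(9 + 8\right)^{2} = 17^{2} = 289$)
$\left(385 - 98\right) \left(f{\left(-4 \right)} - 766\right) Z - 931 = \left(385 - 98\right) \left(-4 - 766\right) 289 - 931 = 287 \left(-770\right) 289 - 931 = \left(-220990\right) 289 - 931 = -63866110 - 931 = -63867041$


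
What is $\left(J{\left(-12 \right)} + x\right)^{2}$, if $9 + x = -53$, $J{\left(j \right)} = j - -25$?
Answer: $2401$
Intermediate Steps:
$J{\left(j \right)} = 25 + j$ ($J{\left(j \right)} = j + 25 = 25 + j$)
$x = -62$ ($x = -9 - 53 = -62$)
$\left(J{\left(-12 \right)} + x\right)^{2} = \left(\left(25 - 12\right) - 62\right)^{2} = \left(13 - 62\right)^{2} = \left(-49\right)^{2} = 2401$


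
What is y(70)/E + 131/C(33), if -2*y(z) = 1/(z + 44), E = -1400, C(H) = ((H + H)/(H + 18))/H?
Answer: 1066287601/319200 ≈ 3340.5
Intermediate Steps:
C(H) = 2/(18 + H) (C(H) = ((2*H)/(18 + H))/H = (2*H/(18 + H))/H = 2/(18 + H))
y(z) = -1/(2*(44 + z)) (y(z) = -1/(2*(z + 44)) = -1/(2*(44 + z)))
y(70)/E + 131/C(33) = -1/(88 + 2*70)/(-1400) + 131/((2/(18 + 33))) = -1/(88 + 140)*(-1/1400) + 131/((2/51)) = -1/228*(-1/1400) + 131/((2*(1/51))) = -1*1/228*(-1/1400) + 131/(2/51) = -1/228*(-1/1400) + 131*(51/2) = 1/319200 + 6681/2 = 1066287601/319200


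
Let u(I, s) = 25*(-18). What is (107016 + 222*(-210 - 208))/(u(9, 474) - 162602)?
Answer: -3555/40763 ≈ -0.087211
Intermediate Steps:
u(I, s) = -450
(107016 + 222*(-210 - 208))/(u(9, 474) - 162602) = (107016 + 222*(-210 - 208))/(-450 - 162602) = (107016 + 222*(-418))/(-163052) = (107016 - 92796)*(-1/163052) = 14220*(-1/163052) = -3555/40763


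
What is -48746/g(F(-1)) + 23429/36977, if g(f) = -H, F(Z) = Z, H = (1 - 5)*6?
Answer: -900959273/443724 ≈ -2030.4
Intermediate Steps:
H = -24 (H = -4*6 = -24)
g(f) = 24 (g(f) = -1*(-24) = 24)
-48746/g(F(-1)) + 23429/36977 = -48746/24 + 23429/36977 = -48746*1/24 + 23429*(1/36977) = -24373/12 + 23429/36977 = -900959273/443724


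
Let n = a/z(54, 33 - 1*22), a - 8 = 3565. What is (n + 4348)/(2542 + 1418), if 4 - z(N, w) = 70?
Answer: 18893/17424 ≈ 1.0843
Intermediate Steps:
z(N, w) = -66 (z(N, w) = 4 - 1*70 = 4 - 70 = -66)
a = 3573 (a = 8 + 3565 = 3573)
n = -1191/22 (n = 3573/(-66) = 3573*(-1/66) = -1191/22 ≈ -54.136)
(n + 4348)/(2542 + 1418) = (-1191/22 + 4348)/(2542 + 1418) = (94465/22)/3960 = (94465/22)*(1/3960) = 18893/17424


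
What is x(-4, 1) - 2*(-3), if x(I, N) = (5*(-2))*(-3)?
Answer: 36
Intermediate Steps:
x(I, N) = 30 (x(I, N) = -10*(-3) = 30)
x(-4, 1) - 2*(-3) = 30 - 2*(-3) = 30 + 6 = 36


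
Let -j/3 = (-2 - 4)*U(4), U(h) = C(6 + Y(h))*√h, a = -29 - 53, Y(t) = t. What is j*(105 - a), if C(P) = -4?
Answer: -26928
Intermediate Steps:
a = -82
U(h) = -4*√h
j = -144 (j = -3*(-2 - 4)*(-4*√4) = -(-18)*(-4*2) = -(-18)*(-8) = -3*48 = -144)
j*(105 - a) = -144*(105 - 1*(-82)) = -144*(105 + 82) = -144*187 = -26928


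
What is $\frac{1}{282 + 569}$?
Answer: $\frac{1}{851} \approx 0.0011751$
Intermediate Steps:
$\frac{1}{282 + 569} = \frac{1}{851}$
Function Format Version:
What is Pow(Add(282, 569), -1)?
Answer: Rational(1, 851) ≈ 0.0011751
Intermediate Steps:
Pow(Add(282, 569), -1) = Pow(851, -1) = Rational(1, 851)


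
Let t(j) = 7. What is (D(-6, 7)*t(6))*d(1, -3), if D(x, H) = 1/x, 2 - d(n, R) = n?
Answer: -7/6 ≈ -1.1667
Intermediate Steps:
d(n, R) = 2 - n
(D(-6, 7)*t(6))*d(1, -3) = (7/(-6))*(2 - 1*1) = (-⅙*7)*(2 - 1) = -7/6*1 = -7/6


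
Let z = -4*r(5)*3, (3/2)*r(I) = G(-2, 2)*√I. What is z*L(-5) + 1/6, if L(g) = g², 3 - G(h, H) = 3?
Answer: ⅙ ≈ 0.16667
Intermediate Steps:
G(h, H) = 0 (G(h, H) = 3 - 1*3 = 3 - 3 = 0)
r(I) = 0 (r(I) = 2*(0*√I)/3 = (⅔)*0 = 0)
z = 0 (z = -4*0*3 = 0*3 = 0)
z*L(-5) + 1/6 = 0*(-5)² + 1/6 = 0*25 + ⅙ = 0 + ⅙ = ⅙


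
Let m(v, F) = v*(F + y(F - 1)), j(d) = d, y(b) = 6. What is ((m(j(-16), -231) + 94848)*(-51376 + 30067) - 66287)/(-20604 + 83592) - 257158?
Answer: -18295762823/62988 ≈ -2.9046e+5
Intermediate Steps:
m(v, F) = v*(6 + F) (m(v, F) = v*(F + 6) = v*(6 + F))
((m(j(-16), -231) + 94848)*(-51376 + 30067) - 66287)/(-20604 + 83592) - 257158 = ((-16*(6 - 231) + 94848)*(-51376 + 30067) - 66287)/(-20604 + 83592) - 257158 = ((-16*(-225) + 94848)*(-21309) - 66287)/62988 - 257158 = ((3600 + 94848)*(-21309) - 66287)*(1/62988) - 257158 = (98448*(-21309) - 66287)*(1/62988) - 257158 = (-2097828432 - 66287)*(1/62988) - 257158 = -2097894719*1/62988 - 257158 = -2097894719/62988 - 257158 = -18295762823/62988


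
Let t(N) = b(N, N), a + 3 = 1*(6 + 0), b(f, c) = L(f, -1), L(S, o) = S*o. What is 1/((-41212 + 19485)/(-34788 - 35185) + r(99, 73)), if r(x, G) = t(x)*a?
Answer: -69973/20760254 ≈ -0.0033705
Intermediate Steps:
b(f, c) = -f (b(f, c) = f*(-1) = -f)
a = 3 (a = -3 + 1*(6 + 0) = -3 + 1*6 = -3 + 6 = 3)
t(N) = -N
r(x, G) = -3*x (r(x, G) = -x*3 = -3*x)
1/((-41212 + 19485)/(-34788 - 35185) + r(99, 73)) = 1/((-41212 + 19485)/(-34788 - 35185) - 3*99) = 1/(-21727/(-69973) - 297) = 1/(-21727*(-1/69973) - 297) = 1/(21727/69973 - 297) = 1/(-20760254/69973) = -69973/20760254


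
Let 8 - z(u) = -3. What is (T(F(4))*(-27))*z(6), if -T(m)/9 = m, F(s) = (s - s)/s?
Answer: 0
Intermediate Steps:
F(s) = 0 (F(s) = 0/s = 0)
T(m) = -9*m
z(u) = 11 (z(u) = 8 - 1*(-3) = 8 + 3 = 11)
(T(F(4))*(-27))*z(6) = (-9*0*(-27))*11 = (0*(-27))*11 = 0*11 = 0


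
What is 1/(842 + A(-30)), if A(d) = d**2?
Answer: 1/1742 ≈ 0.00057405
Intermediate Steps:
1/(842 + A(-30)) = 1/(842 + (-30)**2) = 1/(842 + 900) = 1/1742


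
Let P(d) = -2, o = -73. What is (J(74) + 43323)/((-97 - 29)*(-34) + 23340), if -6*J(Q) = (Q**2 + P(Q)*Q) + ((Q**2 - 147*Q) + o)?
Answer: 86695/55248 ≈ 1.5692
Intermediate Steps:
J(Q) = 73/6 - Q**2/3 + 149*Q/6 (J(Q) = -((Q**2 - 2*Q) + ((Q**2 - 147*Q) - 73))/6 = -((Q**2 - 2*Q) + (-73 + Q**2 - 147*Q))/6 = -(-73 - 149*Q + 2*Q**2)/6 = 73/6 - Q**2/3 + 149*Q/6)
(J(74) + 43323)/((-97 - 29)*(-34) + 23340) = ((73/6 - 1/3*74**2 + (149/6)*74) + 43323)/((-97 - 29)*(-34) + 23340) = ((73/6 - 1/3*5476 + 5513/3) + 43323)/(-126*(-34) + 23340) = ((73/6 - 5476/3 + 5513/3) + 43323)/(4284 + 23340) = (49/2 + 43323)/27624 = (86695/2)*(1/27624) = 86695/55248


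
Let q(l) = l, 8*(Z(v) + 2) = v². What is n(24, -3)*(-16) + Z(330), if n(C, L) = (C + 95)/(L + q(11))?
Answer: 26745/2 ≈ 13373.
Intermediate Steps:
Z(v) = -2 + v²/8
n(C, L) = (95 + C)/(11 + L) (n(C, L) = (C + 95)/(L + 11) = (95 + C)/(11 + L))
n(24, -3)*(-16) + Z(330) = ((95 + 24)/(11 - 3))*(-16) + (-2 + (⅛)*330²) = (119/8)*(-16) + (-2 + (⅛)*108900) = ((⅛)*119)*(-16) + (-2 + 27225/2) = (119/8)*(-16) + 27221/2 = -238 + 27221/2 = 26745/2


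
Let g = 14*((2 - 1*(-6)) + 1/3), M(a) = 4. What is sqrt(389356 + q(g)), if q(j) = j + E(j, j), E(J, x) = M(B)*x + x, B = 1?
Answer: 2*sqrt(97514) ≈ 624.54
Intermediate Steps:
E(J, x) = 5*x (E(J, x) = 4*x + x = 5*x)
g = 350/3 (g = 14*((2 + 6) + 1/3) = 14*(8 + 1/3) = 14*(25/3) = 350/3 ≈ 116.67)
q(j) = 6*j (q(j) = j + 5*j = 6*j)
sqrt(389356 + q(g)) = sqrt(389356 + 6*(350/3)) = sqrt(389356 + 700) = sqrt(390056) = 2*sqrt(97514)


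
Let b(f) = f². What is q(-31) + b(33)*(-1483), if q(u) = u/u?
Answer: -1614986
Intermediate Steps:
q(u) = 1
q(-31) + b(33)*(-1483) = 1 + 33²*(-1483) = 1 + 1089*(-1483) = 1 - 1614987 = -1614986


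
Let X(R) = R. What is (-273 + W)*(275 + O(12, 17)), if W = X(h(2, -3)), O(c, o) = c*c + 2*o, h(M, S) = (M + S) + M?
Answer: -123216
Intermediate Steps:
h(M, S) = S + 2*M
O(c, o) = c**2 + 2*o
W = 1 (W = -3 + 2*2 = -3 + 4 = 1)
(-273 + W)*(275 + O(12, 17)) = (-273 + 1)*(275 + (12**2 + 2*17)) = -272*(275 + (144 + 34)) = -272*(275 + 178) = -272*453 = -123216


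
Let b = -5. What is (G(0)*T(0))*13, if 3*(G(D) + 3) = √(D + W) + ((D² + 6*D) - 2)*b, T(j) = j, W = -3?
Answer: 0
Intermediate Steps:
G(D) = ⅓ - 10*D - 5*D²/3 + √(-3 + D)/3 (G(D) = -3 + (√(D - 3) + ((D² + 6*D) - 2)*(-5))/3 = -3 + (√(-3 + D) + (-2 + D² + 6*D)*(-5))/3 = -3 + (√(-3 + D) + (10 - 30*D - 5*D²))/3 = -3 + (10 + √(-3 + D) - 30*D - 5*D²)/3 = -3 + (10/3 - 10*D - 5*D²/3 + √(-3 + D)/3) = ⅓ - 10*D - 5*D²/3 + √(-3 + D)/3)
(G(0)*T(0))*13 = ((⅓ - 10*0 - 5/3*0² + √(-3 + 0)/3)*0)*13 = ((⅓ + 0 - 5/3*0 + √(-3)/3)*0)*13 = ((⅓ + 0 + 0 + (I*√3)/3)*0)*13 = ((⅓ + 0 + 0 + I*√3/3)*0)*13 = ((⅓ + I*√3/3)*0)*13 = 0*13 = 0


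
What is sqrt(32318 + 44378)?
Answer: 2*sqrt(19174) ≈ 276.94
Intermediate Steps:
sqrt(32318 + 44378) = sqrt(76696) = 2*sqrt(19174)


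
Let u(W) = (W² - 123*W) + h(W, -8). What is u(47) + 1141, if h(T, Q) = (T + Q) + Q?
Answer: -2400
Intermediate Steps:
h(T, Q) = T + 2*Q (h(T, Q) = (Q + T) + Q = T + 2*Q)
u(W) = -16 + W² - 122*W (u(W) = (W² - 123*W) + (W + 2*(-8)) = (W² - 123*W) + (W - 16) = (W² - 123*W) + (-16 + W) = -16 + W² - 122*W)
u(47) + 1141 = (-16 + 47² - 122*47) + 1141 = (-16 + 2209 - 5734) + 1141 = -3541 + 1141 = -2400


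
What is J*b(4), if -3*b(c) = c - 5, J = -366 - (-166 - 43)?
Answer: -157/3 ≈ -52.333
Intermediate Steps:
J = -157 (J = -366 - 1*(-209) = -366 + 209 = -157)
b(c) = 5/3 - c/3 (b(c) = -(c - 5)/3 = -(-5 + c)/3 = 5/3 - c/3)
J*b(4) = -157*(5/3 - ⅓*4) = -157*(5/3 - 4/3) = -157*⅓ = -157/3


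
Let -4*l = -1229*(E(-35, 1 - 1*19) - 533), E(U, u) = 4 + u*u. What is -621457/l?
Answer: 2485828/251945 ≈ 9.8665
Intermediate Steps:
E(U, u) = 4 + u²
l = -251945/4 (l = -(-1229)*((4 + (1 - 1*19)²) - 533)/4 = -(-1229)*((4 + (1 - 19)²) - 533)/4 = -(-1229)*((4 + (-18)²) - 533)/4 = -(-1229)*((4 + 324) - 533)/4 = -(-1229)*(328 - 533)/4 = -(-1229)*(-205)/4 = -¼*251945 = -251945/4 ≈ -62986.)
-621457/l = -621457/(-251945/4) = -621457*(-4/251945) = 2485828/251945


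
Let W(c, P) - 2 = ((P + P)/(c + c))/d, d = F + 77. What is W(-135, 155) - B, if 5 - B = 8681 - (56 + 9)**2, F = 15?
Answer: 11061221/2484 ≈ 4453.0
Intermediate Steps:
d = 92 (d = 15 + 77 = 92)
W(c, P) = 2 + P/(92*c) (W(c, P) = 2 + ((P + P)/(c + c))/92 = 2 + ((2*P)/((2*c)))*(1/92) = 2 + ((2*P)*(1/(2*c)))*(1/92) = 2 + (P/c)*(1/92) = 2 + P/(92*c))
B = -4451 (B = 5 - (8681 - (56 + 9)**2) = 5 - (8681 - 1*65**2) = 5 - (8681 - 1*4225) = 5 - (8681 - 4225) = 5 - 1*4456 = 5 - 4456 = -4451)
W(-135, 155) - B = (2 + (1/92)*155/(-135)) - 1*(-4451) = (2 + (1/92)*155*(-1/135)) + 4451 = (2 - 31/2484) + 4451 = 4937/2484 + 4451 = 11061221/2484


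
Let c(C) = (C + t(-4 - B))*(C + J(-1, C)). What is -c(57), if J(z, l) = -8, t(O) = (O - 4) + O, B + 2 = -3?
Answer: -2695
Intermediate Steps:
B = -5 (B = -2 - 3 = -5)
t(O) = -4 + 2*O (t(O) = (-4 + O) + O = -4 + 2*O)
c(C) = (-8 + C)*(-2 + C) (c(C) = (C + (-4 + 2*(-4 - 1*(-5))))*(C - 8) = (C + (-4 + 2*(-4 + 5)))*(-8 + C) = (C + (-4 + 2*1))*(-8 + C) = (C + (-4 + 2))*(-8 + C) = (C - 2)*(-8 + C) = (-2 + C)*(-8 + C) = (-8 + C)*(-2 + C))
-c(57) = -(16 + 57² - 10*57) = -(16 + 3249 - 570) = -1*2695 = -2695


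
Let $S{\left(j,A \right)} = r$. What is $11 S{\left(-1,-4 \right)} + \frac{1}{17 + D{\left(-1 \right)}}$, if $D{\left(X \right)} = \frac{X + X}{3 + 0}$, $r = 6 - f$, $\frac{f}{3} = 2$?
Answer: $\frac{3}{49} \approx 0.061224$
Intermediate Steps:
$f = 6$ ($f = 3 \cdot 2 = 6$)
$r = 0$ ($r = 6 - 6 = 0$)
$D{\left(X \right)} = \frac{2 X}{3}$
$S{\left(j,A \right)} = 0$
$11 S{\left(-1,-4 \right)} + \frac{1}{17 + D{\left(-1 \right)}} = 11 \cdot 0 + \frac{1}{17 + \frac{2}{3} \left(-1\right)} = 0 + \frac{1}{17 - \frac{2}{3}} = 0 + \frac{1}{\frac{49}{3}} = 0 + \frac{3}{49} = \frac{3}{49}$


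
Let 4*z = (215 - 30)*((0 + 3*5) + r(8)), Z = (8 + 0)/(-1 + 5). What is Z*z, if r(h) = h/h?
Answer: 1480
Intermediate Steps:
r(h) = 1
Z = 2 (Z = 8/4 = 8*(1/4) = 2)
z = 740 (z = ((215 - 30)*((0 + 3*5) + 1))/4 = (185*((0 + 15) + 1))/4 = (185*(15 + 1))/4 = (185*16)/4 = (1/4)*2960 = 740)
Z*z = 2*740 = 1480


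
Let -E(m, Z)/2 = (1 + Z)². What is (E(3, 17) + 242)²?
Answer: 164836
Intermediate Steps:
E(m, Z) = -2*(1 + Z)²
(E(3, 17) + 242)² = (-2*(1 + 17)² + 242)² = (-2*18² + 242)² = (-2*324 + 242)² = (-648 + 242)² = (-406)² = 164836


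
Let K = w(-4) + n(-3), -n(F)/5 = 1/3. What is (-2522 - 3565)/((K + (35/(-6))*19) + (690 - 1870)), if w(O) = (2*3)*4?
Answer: 12174/2537 ≈ 4.7986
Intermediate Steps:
w(O) = 24 (w(O) = 6*4 = 24)
n(F) = -5/3
K = 67/3 (K = 24 - 5/3 = 67/3 ≈ 22.333)
(-2522 - 3565)/((K + (35/(-6))*19) + (690 - 1870)) = (-2522 - 3565)/((67/3 + (35/(-6))*19) + (690 - 1870)) = -6087/((67/3 + (35*(-⅙))*19) - 1180) = -6087/((67/3 - 35/6*19) - 1180) = -6087/((67/3 - 665/6) - 1180) = -6087/(-177/2 - 1180) = -6087/(-2537/2) = -6087*(-2/2537) = 12174/2537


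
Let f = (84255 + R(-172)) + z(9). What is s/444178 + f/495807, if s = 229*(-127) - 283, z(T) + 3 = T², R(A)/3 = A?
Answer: 3778299844/36704426941 ≈ 0.10294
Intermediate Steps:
R(A) = 3*A
z(T) = -3 + T²
s = -29366 (s = -29083 - 283 = -29366)
f = 83817 (f = (84255 + 3*(-172)) + (-3 + 9²) = (84255 - 516) + (-3 + 81) = 83739 + 78 = 83817)
s/444178 + f/495807 = -29366/444178 + 83817/495807 = -29366*1/444178 + 83817*(1/495807) = -14683/222089 + 27939/165269 = 3778299844/36704426941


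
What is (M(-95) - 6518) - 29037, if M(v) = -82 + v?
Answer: -35732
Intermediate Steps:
(M(-95) - 6518) - 29037 = ((-82 - 95) - 6518) - 29037 = (-177 - 6518) - 29037 = -6695 - 29037 = -35732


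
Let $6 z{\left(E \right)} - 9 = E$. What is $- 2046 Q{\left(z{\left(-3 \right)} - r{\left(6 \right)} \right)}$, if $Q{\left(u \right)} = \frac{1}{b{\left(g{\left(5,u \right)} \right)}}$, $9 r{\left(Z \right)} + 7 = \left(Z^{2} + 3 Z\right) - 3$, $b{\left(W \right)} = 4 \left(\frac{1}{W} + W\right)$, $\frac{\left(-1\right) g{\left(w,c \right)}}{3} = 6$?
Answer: $\frac{9207}{325} \approx 28.329$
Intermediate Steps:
$g{\left(w,c \right)} = -18$ ($g{\left(w,c \right)} = \left(-3\right) 6 = -18$)
$b{\left(W \right)} = 4 W + \frac{4}{W}$ ($b{\left(W \right)} = 4 \left(W + \frac{1}{W}\right) = 4 W + \frac{4}{W}$)
$z{\left(E \right)} = \frac{3}{2} + \frac{E}{6}$
$r{\left(Z \right)} = - \frac{10}{9} + \frac{Z}{3} + \frac{Z^{2}}{9}$ ($r{\left(Z \right)} = - \frac{7}{9} + \frac{\left(Z^{2} + 3 Z\right) - 3}{9} = - \frac{7}{9} + \frac{-3 + Z^{2} + 3 Z}{9} = - \frac{7}{9} + \left(- \frac{1}{3} + \frac{Z}{3} + \frac{Z^{2}}{9}\right) = - \frac{10}{9} + \frac{Z}{3} + \frac{Z^{2}}{9}$)
$Q{\left(u \right)} = - \frac{9}{650}$ ($Q{\left(u \right)} = \frac{1}{4 \left(-18\right) + \frac{4}{-18}} = \frac{1}{-72 + 4 \left(- \frac{1}{18}\right)} = \frac{1}{-72 - \frac{2}{9}} = \frac{1}{- \frac{650}{9}} = - \frac{9}{650}$)
$- 2046 Q{\left(z{\left(-3 \right)} - r{\left(6 \right)} \right)} = \left(-2046\right) \left(- \frac{9}{650}\right) = \frac{9207}{325}$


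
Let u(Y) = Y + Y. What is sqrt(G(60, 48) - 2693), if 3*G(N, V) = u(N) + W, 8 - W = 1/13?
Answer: 2*I*sqrt(1007799)/39 ≈ 51.482*I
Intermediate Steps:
W = 103/13 (W = 8 - 1/13 = 103/13 ≈ 7.9231)
u(Y) = 2*Y
G(N, V) = 103/39 + 2*N/3 (G(N, V) = (2*N + 103/13)/3 = (103/13 + 2*N)/3 = 103/39 + 2*N/3)
sqrt(G(60, 48) - 2693) = sqrt((103/39 + (2/3)*60) - 2693) = sqrt((103/39 + 40) - 2693) = sqrt(1663/39 - 2693) = sqrt(-103364/39) = 2*I*sqrt(1007799)/39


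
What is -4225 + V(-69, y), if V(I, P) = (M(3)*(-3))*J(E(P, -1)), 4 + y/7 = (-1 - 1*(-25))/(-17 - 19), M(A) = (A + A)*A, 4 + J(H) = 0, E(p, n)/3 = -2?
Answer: -4009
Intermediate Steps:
E(p, n) = -6 (E(p, n) = 3*(-2) = -6)
J(H) = -4 (J(H) = -4 + 0 = -4)
M(A) = 2*A² (M(A) = (2*A)*A = 2*A²)
y = -98/3 (y = -28 + 7*((-1 - 1*(-25))/(-17 - 19)) = -28 + 7*((-1 + 25)/(-36)) = -28 + 7*(24*(-1/36)) = -28 + 7*(-⅔) = -28 - 14/3 = -98/3 ≈ -32.667)
V(I, P) = 216 (V(I, P) = ((2*3²)*(-3))*(-4) = ((2*9)*(-3))*(-4) = (18*(-3))*(-4) = -54*(-4) = 216)
-4225 + V(-69, y) = -4225 + 216 = -4009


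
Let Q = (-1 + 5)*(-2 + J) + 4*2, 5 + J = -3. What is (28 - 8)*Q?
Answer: -640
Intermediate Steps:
J = -8 (J = -5 - 3 = -8)
Q = -32 (Q = (-1 + 5)*(-2 - 8) + 4*2 = 4*(-10) + 8 = -40 + 8 = -32)
(28 - 8)*Q = (28 - 8)*(-32) = 20*(-32) = -640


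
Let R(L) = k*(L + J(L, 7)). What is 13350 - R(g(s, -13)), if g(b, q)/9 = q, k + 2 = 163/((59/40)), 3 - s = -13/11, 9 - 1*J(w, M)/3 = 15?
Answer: 1651920/59 ≈ 27999.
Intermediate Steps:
J(w, M) = -18 (J(w, M) = 27 - 3*15 = 27 - 45 = -18)
s = 46/11 (s = 3 - (-13)/11 = 3 - 1*(-13/11) = 3 + 13/11 = 46/11 ≈ 4.1818)
k = 6402/59 (k = -2 + 163/((59/40)) = -2 + 163/((59*(1/40))) = -2 + 163/(59/40) = -2 + 163*(40/59) = -2 + 6520/59 = 6402/59 ≈ 108.51)
g(b, q) = 9*q
R(L) = -115236/59 + 6402*L/59 (R(L) = 6402*(L - 18)/59 = 6402*(-18 + L)/59 = -115236/59 + 6402*L/59)
13350 - R(g(s, -13)) = 13350 - (-115236/59 + 6402*(9*(-13))/59) = 13350 - (-115236/59 + (6402/59)*(-117)) = 13350 - (-115236/59 - 749034/59) = 13350 - 1*(-864270/59) = 13350 + 864270/59 = 1651920/59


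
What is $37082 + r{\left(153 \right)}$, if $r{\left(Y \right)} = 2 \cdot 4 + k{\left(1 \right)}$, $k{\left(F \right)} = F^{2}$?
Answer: $37091$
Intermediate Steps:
$r{\left(Y \right)} = 9$ ($r{\left(Y \right)} = 2 \cdot 4 + 1^{2} = 8 + 1 = 9$)
$37082 + r{\left(153 \right)} = 37082 + 9 = 37091$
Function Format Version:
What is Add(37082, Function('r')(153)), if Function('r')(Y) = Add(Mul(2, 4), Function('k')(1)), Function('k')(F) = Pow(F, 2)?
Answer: 37091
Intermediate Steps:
Function('r')(Y) = 9 (Function('r')(Y) = Add(Mul(2, 4), Pow(1, 2)) = Add(8, 1) = 9)
Add(37082, Function('r')(153)) = Add(37082, 9) = 37091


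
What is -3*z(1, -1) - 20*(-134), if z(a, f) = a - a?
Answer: 2680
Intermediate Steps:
z(a, f) = 0
-3*z(1, -1) - 20*(-134) = -3*0 - 20*(-134) = 0 + 2680 = 2680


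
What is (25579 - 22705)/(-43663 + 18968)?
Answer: -2874/24695 ≈ -0.11638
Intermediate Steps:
(25579 - 22705)/(-43663 + 18968) = 2874/(-24695) = 2874*(-1/24695) = -2874/24695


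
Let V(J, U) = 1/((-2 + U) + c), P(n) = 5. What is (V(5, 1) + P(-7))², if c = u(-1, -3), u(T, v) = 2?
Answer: 36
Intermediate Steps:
c = 2
V(J, U) = 1/U (V(J, U) = 1/((-2 + U) + 2) = 1/U)
(V(5, 1) + P(-7))² = (1/1 + 5)² = (1 + 5)² = 6² = 36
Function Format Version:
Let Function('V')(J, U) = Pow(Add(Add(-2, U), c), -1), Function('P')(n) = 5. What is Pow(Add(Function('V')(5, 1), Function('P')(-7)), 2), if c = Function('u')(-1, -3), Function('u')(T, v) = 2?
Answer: 36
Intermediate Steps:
c = 2
Function('V')(J, U) = Pow(U, -1) (Function('V')(J, U) = Pow(Add(Add(-2, U), 2), -1) = Pow(U, -1))
Pow(Add(Function('V')(5, 1), Function('P')(-7)), 2) = Pow(Add(Pow(1, -1), 5), 2) = Pow(Add(1, 5), 2) = Pow(6, 2) = 36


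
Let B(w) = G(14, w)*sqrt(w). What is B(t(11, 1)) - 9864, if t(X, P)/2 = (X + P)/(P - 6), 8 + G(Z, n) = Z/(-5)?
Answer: -9864 - 108*I*sqrt(30)/25 ≈ -9864.0 - 23.662*I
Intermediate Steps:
G(Z, n) = -8 - Z/5 (G(Z, n) = -8 + Z/(-5) = -8 + Z*(-1/5) = -8 - Z/5)
t(X, P) = 2*(P + X)/(-6 + P) (t(X, P) = 2*((X + P)/(P - 6)) = 2*((P + X)/(-6 + P)) = 2*(P + X)/(-6 + P))
B(w) = -54*sqrt(w)/5 (B(w) = (-8 - 1/5*14)*sqrt(w) = (-8 - 14/5)*sqrt(w) = -54*sqrt(w)/5)
B(t(11, 1)) - 9864 = -54*sqrt(2)*sqrt(1 + 11)*(I*sqrt(5)/5)/5 - 9864 = -54*2*sqrt(6)*(I*sqrt(5)/5)/5 - 9864 = -54*2*I*sqrt(30)/5/5 - 9864 = -108*I*sqrt(30)/25 - 9864 = -9864 - 108*I*sqrt(30)/25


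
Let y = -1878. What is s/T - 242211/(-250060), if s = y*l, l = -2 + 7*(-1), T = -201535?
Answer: 8917495953/10079168420 ≈ 0.88475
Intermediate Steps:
l = -9 (l = -2 - 7 = -9)
s = 16902 (s = -1878*(-9) = 16902)
s/T - 242211/(-250060) = 16902/(-201535) - 242211/(-250060) = 16902*(-1/201535) - 242211*(-1/250060) = -16902/201535 + 242211/250060 = 8917495953/10079168420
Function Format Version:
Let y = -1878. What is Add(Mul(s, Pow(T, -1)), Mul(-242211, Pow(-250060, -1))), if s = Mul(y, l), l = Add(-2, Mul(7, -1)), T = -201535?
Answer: Rational(8917495953, 10079168420) ≈ 0.88475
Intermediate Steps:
l = -9 (l = Add(-2, -7) = -9)
s = 16902 (s = Mul(-1878, -9) = 16902)
Add(Mul(s, Pow(T, -1)), Mul(-242211, Pow(-250060, -1))) = Add(Mul(16902, Pow(-201535, -1)), Mul(-242211, Pow(-250060, -1))) = Add(Mul(16902, Rational(-1, 201535)), Mul(-242211, Rational(-1, 250060))) = Add(Rational(-16902, 201535), Rational(242211, 250060)) = Rational(8917495953, 10079168420)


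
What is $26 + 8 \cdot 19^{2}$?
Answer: $2914$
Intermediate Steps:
$26 + 8 \cdot 19^{2} = 26 + 8 \cdot 361 = 26 + 2888 = 2914$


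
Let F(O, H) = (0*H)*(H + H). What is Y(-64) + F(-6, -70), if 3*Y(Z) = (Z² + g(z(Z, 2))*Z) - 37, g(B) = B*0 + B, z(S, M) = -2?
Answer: 4187/3 ≈ 1395.7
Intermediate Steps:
g(B) = B (g(B) = 0 + B = B)
F(O, H) = 0 (F(O, H) = 0*(2*H) = 0)
Y(Z) = -37/3 - 2*Z/3 + Z²/3 (Y(Z) = ((Z² - 2*Z) - 37)/3 = (-37 + Z² - 2*Z)/3 = -37/3 - 2*Z/3 + Z²/3)
Y(-64) + F(-6, -70) = (-37/3 - ⅔*(-64) + (⅓)*(-64)²) + 0 = (-37/3 + 128/3 + (⅓)*4096) + 0 = (-37/3 + 128/3 + 4096/3) + 0 = 4187/3 + 0 = 4187/3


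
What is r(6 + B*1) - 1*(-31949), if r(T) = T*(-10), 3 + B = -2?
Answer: 31939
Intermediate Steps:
B = -5 (B = -3 - 2 = -5)
r(T) = -10*T
r(6 + B*1) - 1*(-31949) = -10*(6 - 5*1) - 1*(-31949) = -10*(6 - 5) + 31949 = -10*1 + 31949 = -10 + 31949 = 31939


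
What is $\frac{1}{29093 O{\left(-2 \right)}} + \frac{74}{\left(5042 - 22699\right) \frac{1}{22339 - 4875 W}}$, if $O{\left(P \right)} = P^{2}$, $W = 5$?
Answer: $\frac{17533088665}{2054780404} \approx 8.5328$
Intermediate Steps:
$\frac{1}{29093 O{\left(-2 \right)}} + \frac{74}{\left(5042 - 22699\right) \frac{1}{22339 - 4875 W}} = \frac{1}{29093 \left(-2\right)^{2}} + \frac{74}{\left(5042 - 22699\right) \frac{1}{22339 - 24375}} = \frac{1}{29093 \cdot 4} + \frac{74}{\left(-17657\right) \frac{1}{22339 - 24375}} = \frac{1}{29093} \cdot \frac{1}{4} + \frac{74}{\left(-17657\right) \frac{1}{-2036}} = \frac{1}{116372} + \frac{74}{\left(-17657\right) \left(- \frac{1}{2036}\right)} = \frac{1}{116372} + \frac{74}{\frac{17657}{2036}} = \frac{1}{116372} + 74 \cdot \frac{2036}{17657} = \frac{1}{116372} + \frac{150664}{17657} = \frac{17533088665}{2054780404}$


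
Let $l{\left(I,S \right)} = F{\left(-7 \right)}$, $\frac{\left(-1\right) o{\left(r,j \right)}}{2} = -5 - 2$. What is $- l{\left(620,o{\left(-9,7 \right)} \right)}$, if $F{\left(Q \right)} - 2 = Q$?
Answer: $5$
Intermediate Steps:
$o{\left(r,j \right)} = 14$ ($o{\left(r,j \right)} = - 2 \left(-5 - 2\right) = \left(-2\right) \left(-7\right) = 14$)
$F{\left(Q \right)} = 2 + Q$
$l{\left(I,S \right)} = -5$ ($l{\left(I,S \right)} = 2 - 7 = -5$)
$- l{\left(620,o{\left(-9,7 \right)} \right)} = \left(-1\right) \left(-5\right) = 5$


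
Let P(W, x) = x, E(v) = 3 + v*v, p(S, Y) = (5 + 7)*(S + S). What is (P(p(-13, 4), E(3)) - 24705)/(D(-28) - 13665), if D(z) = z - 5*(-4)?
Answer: 24693/13673 ≈ 1.8060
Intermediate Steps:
D(z) = 20 + z (D(z) = z + 20 = 20 + z)
p(S, Y) = 24*S (p(S, Y) = 12*(2*S) = 24*S)
E(v) = 3 + v²
(P(p(-13, 4), E(3)) - 24705)/(D(-28) - 13665) = ((3 + 3²) - 24705)/((20 - 28) - 13665) = ((3 + 9) - 24705)/(-8 - 13665) = (12 - 24705)/(-13673) = -24693*(-1/13673) = 24693/13673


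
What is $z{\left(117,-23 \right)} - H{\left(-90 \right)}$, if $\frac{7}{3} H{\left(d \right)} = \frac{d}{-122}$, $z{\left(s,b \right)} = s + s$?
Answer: $\frac{99783}{427} \approx 233.68$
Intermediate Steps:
$z{\left(s,b \right)} = 2 s$
$H{\left(d \right)} = - \frac{3 d}{854}$ ($H{\left(d \right)} = \frac{3 \frac{d}{-122}}{7} = \frac{3 d \left(- \frac{1}{122}\right)}{7} = \frac{3 \left(- \frac{d}{122}\right)}{7} = - \frac{3 d}{854}$)
$z{\left(117,-23 \right)} - H{\left(-90 \right)} = 2 \cdot 117 - \left(- \frac{3}{854}\right) \left(-90\right) = 234 - \frac{135}{427} = \frac{99783}{427}$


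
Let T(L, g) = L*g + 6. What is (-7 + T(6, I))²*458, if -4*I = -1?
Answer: 229/2 ≈ 114.50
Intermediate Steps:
I = ¼ (I = -¼*(-1) = ¼ ≈ 0.25000)
T(L, g) = 6 + L*g
(-7 + T(6, I))²*458 = (-7 + (6 + 6*(¼)))²*458 = (-7 + (6 + 3/2))²*458 = (-7 + 15/2)²*458 = (½)²*458 = (¼)*458 = 229/2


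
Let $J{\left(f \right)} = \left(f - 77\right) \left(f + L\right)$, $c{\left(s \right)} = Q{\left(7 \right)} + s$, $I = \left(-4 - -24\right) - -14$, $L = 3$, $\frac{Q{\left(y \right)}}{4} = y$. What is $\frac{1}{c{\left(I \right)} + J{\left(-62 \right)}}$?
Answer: $\frac{1}{8263} \approx 0.00012102$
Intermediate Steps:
$Q{\left(y \right)} = 4 y$
$I = 34$ ($I = \left(-4 + 24\right) + 14 = 20 + 14 = 34$)
$c{\left(s \right)} = 28 + s$ ($c{\left(s \right)} = 4 \cdot 7 + s = 28 + s$)
$J{\left(f \right)} = \left(-77 + f\right) \left(3 + f\right)$ ($J{\left(f \right)} = \left(f - 77\right) \left(f + 3\right) = \left(-77 + f\right) \left(3 + f\right)$)
$\frac{1}{c{\left(I \right)} + J{\left(-62 \right)}} = \frac{1}{\left(28 + 34\right) - \left(-4357 - 3844\right)} = \frac{1}{62 + \left(-231 + 3844 + 4588\right)} = \frac{1}{62 + 8201} = \frac{1}{8263}$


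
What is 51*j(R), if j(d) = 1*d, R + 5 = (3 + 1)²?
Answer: 561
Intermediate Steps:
R = 11 (R = -5 + (3 + 1)² = -5 + 4² = -5 + 16 = 11)
j(d) = d
51*j(R) = 51*11 = 561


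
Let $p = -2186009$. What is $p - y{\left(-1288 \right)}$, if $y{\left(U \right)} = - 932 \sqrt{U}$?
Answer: $-2186009 + 1864 i \sqrt{322} \approx -2.186 \cdot 10^{6} + 33448.0 i$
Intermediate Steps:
$p - y{\left(-1288 \right)} = -2186009 - - 932 \sqrt{-1288} = -2186009 - - 932 \cdot 2 i \sqrt{322} = -2186009 - - 1864 i \sqrt{322} = -2186009 + 1864 i \sqrt{322}$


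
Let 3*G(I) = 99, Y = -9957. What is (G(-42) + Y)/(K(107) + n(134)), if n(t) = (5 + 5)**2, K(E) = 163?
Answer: -9924/263 ≈ -37.734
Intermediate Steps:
G(I) = 33 (G(I) = (1/3)*99 = 33)
n(t) = 100 (n(t) = 10**2 = 100)
(G(-42) + Y)/(K(107) + n(134)) = (33 - 9957)/(163 + 100) = -9924/263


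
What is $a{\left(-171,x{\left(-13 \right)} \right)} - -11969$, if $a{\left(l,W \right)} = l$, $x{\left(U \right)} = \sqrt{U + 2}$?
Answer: $11798$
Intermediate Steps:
$x{\left(U \right)} = \sqrt{2 + U}$
$a{\left(-171,x{\left(-13 \right)} \right)} - -11969 = -171 - -11969 = -171 + 11969 = 11798$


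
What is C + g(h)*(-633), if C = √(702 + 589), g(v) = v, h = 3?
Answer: -1899 + √1291 ≈ -1863.1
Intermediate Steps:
C = √1291 ≈ 35.930
C + g(h)*(-633) = √1291 + 3*(-633) = √1291 - 1899 = -1899 + √1291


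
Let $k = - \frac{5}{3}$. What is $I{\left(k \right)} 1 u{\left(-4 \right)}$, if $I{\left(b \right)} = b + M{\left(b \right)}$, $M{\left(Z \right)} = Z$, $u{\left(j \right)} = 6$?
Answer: $-20$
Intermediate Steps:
$k = - \frac{5}{3}$ ($k = \left(-5\right) \frac{1}{3} = - \frac{5}{3} \approx -1.6667$)
$I{\left(b \right)} = 2 b$ ($I{\left(b \right)} = b + b = 2 b$)
$I{\left(k \right)} 1 u{\left(-4 \right)} = 2 \left(- \frac{5}{3}\right) 1 \cdot 6 = \left(- \frac{10}{3}\right) 1 \cdot 6 = \left(- \frac{10}{3}\right) 6 = -20$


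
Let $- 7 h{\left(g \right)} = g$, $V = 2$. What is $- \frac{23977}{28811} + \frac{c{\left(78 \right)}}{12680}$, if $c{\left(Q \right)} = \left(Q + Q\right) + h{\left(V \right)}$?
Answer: $- \frac{209679453}{255726436} \approx -0.81994$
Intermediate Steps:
$h{\left(g \right)} = - \frac{g}{7}$
$c{\left(Q \right)} = - \frac{2}{7} + 2 Q$ ($c{\left(Q \right)} = \left(Q + Q\right) - \frac{2}{7} = 2 Q - \frac{2}{7} = - \frac{2}{7} + 2 Q$)
$- \frac{23977}{28811} + \frac{c{\left(78 \right)}}{12680} = - \frac{23977}{28811} + \frac{- \frac{2}{7} + 2 \cdot 78}{12680} = \left(-23977\right) \frac{1}{28811} + \left(- \frac{2}{7} + 156\right) \frac{1}{12680} = - \frac{23977}{28811} + \frac{1090}{7} \cdot \frac{1}{12680} = - \frac{23977}{28811} + \frac{109}{8876} = - \frac{209679453}{255726436}$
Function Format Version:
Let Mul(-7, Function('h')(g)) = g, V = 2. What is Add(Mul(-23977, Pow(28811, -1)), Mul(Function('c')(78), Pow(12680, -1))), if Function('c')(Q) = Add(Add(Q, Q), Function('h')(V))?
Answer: Rational(-209679453, 255726436) ≈ -0.81994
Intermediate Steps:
Function('h')(g) = Mul(Rational(-1, 7), g)
Function('c')(Q) = Add(Rational(-2, 7), Mul(2, Q)) (Function('c')(Q) = Add(Add(Q, Q), Mul(Rational(-1, 7), 2)) = Add(Mul(2, Q), Rational(-2, 7)) = Add(Rational(-2, 7), Mul(2, Q)))
Add(Mul(-23977, Pow(28811, -1)), Mul(Function('c')(78), Pow(12680, -1))) = Add(Mul(-23977, Pow(28811, -1)), Mul(Add(Rational(-2, 7), Mul(2, 78)), Pow(12680, -1))) = Add(Mul(-23977, Rational(1, 28811)), Mul(Add(Rational(-2, 7), 156), Rational(1, 12680))) = Add(Rational(-23977, 28811), Mul(Rational(1090, 7), Rational(1, 12680))) = Add(Rational(-23977, 28811), Rational(109, 8876)) = Rational(-209679453, 255726436)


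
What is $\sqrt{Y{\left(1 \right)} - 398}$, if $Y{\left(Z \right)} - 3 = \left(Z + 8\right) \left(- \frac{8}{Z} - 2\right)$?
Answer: $i \sqrt{485} \approx 22.023 i$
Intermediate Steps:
$Y{\left(Z \right)} = 3 + \left(-2 - \frac{8}{Z}\right) \left(8 + Z\right)$ ($Y{\left(Z \right)} = 3 + \left(Z + 8\right) \left(- \frac{8}{Z} - 2\right) = 3 + \left(8 + Z\right) \left(-2 - \frac{8}{Z}\right) = 3 + \left(-2 - \frac{8}{Z}\right) \left(8 + Z\right)$)
$\sqrt{Y{\left(1 \right)} - 398} = \sqrt{\left(-21 - \frac{64}{1} - 2\right) - 398} = \sqrt{\left(-21 - 64 - 2\right) - 398} = \sqrt{-87 - 398} = \sqrt{-485} = i \sqrt{485}$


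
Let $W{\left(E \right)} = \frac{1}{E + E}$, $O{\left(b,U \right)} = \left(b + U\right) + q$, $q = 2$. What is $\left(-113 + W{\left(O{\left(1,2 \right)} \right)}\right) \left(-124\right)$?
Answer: $\frac{69998}{5} \approx 14000.0$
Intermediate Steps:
$O{\left(b,U \right)} = 2 + U + b$ ($O{\left(b,U \right)} = \left(b + U\right) + 2 = \left(U + b\right) + 2 = 2 + U + b$)
$W{\left(E \right)} = \frac{1}{2 E}$
$\left(-113 + W{\left(O{\left(1,2 \right)} \right)}\right) \left(-124\right) = \left(-113 + \frac{1}{2 \left(2 + 2 + 1\right)}\right) \left(-124\right) = \left(-113 + \frac{1}{2 \cdot 5}\right) \left(-124\right) = \left(-113 + \frac{1}{2} \cdot \frac{1}{5}\right) \left(-124\right) = \left(-113 + \frac{1}{10}\right) \left(-124\right) = \left(- \frac{1129}{10}\right) \left(-124\right) = \frac{69998}{5}$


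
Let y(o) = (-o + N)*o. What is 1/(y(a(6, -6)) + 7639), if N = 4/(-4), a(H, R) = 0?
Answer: 1/7639 ≈ 0.00013091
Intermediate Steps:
N = -1 (N = 4*(-1/4) = -1)
y(o) = o*(-1 - o) (y(o) = (-o - 1)*o = (-1 - o)*o = o*(-1 - o))
1/(y(a(6, -6)) + 7639) = 1/(-1*0*(1 + 0) + 7639) = 1/(-1*0*1 + 7639) = 1/(0 + 7639) = 1/7639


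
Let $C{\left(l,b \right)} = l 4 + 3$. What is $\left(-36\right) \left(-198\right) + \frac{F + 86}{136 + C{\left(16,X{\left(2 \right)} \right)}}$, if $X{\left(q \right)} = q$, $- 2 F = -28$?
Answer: $\frac{1447084}{203} \approx 7128.5$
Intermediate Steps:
$F = 14$ ($F = \left(- \frac{1}{2}\right) \left(-28\right) = 14$)
$C{\left(l,b \right)} = 3 + 4 l$ ($C{\left(l,b \right)} = 4 l + 3 = 3 + 4 l$)
$\left(-36\right) \left(-198\right) + \frac{F + 86}{136 + C{\left(16,X{\left(2 \right)} \right)}} = \left(-36\right) \left(-198\right) + \frac{14 + 86}{136 + \left(3 + 4 \cdot 16\right)} = 7128 + \frac{100}{136 + \left(3 + 64\right)} = 7128 + \frac{100}{136 + 67} = 7128 + \frac{100}{203} = \frac{1447084}{203}$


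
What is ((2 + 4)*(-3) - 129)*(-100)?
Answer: 14700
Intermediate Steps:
((2 + 4)*(-3) - 129)*(-100) = (6*(-3) - 129)*(-100) = (-18 - 129)*(-100) = -147*(-100) = 14700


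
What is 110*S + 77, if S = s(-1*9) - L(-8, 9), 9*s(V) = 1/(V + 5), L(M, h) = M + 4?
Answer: 9251/18 ≈ 513.94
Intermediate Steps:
L(M, h) = 4 + M
s(V) = 1/(9*(5 + V)) (s(V) = 1/(9*(V + 5)) = 1/(9*(5 + V)))
S = 143/36 (S = 1/(9*(5 - 1*9)) - (4 - 8) = 1/(9*(5 - 9)) - 1*(-4) = (⅑)/(-4) + 4 = (⅑)*(-¼) + 4 = -1/36 + 4 = 143/36 ≈ 3.9722)
110*S + 77 = 110*(143/36) + 77 = 7865/18 + 77 = 9251/18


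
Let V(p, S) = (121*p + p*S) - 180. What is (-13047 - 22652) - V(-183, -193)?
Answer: -48695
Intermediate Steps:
V(p, S) = -180 + 121*p + S*p (V(p, S) = (121*p + S*p) - 180 = -180 + 121*p + S*p)
(-13047 - 22652) - V(-183, -193) = (-13047 - 22652) - (-180 + 121*(-183) - 193*(-183)) = -35699 - (-180 - 22143 + 35319) = -35699 - 1*12996 = -35699 - 12996 = -48695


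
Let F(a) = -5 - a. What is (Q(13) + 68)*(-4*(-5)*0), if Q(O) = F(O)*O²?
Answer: 0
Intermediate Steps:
Q(O) = O²*(-5 - O) (Q(O) = (-5 - O)*O² = O²*(-5 - O))
(Q(13) + 68)*(-4*(-5)*0) = (13²*(-5 - 1*13) + 68)*(-4*(-5)*0) = (169*(-5 - 13) + 68)*(20*0) = (169*(-18) + 68)*0 = (-3042 + 68)*0 = -2974*0 = 0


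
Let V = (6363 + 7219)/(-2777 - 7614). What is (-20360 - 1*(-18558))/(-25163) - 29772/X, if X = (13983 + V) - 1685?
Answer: -1888549171051/803800178642 ≈ -2.3495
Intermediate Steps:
V = -13582/10391 (V = 13582/(-10391) = 13582*(-1/10391) = -13582/10391 ≈ -1.3071)
X = 127774936/10391 (X = (13983 - 13582/10391) - 1685 = 145283771/10391 - 1685 = 127774936/10391 ≈ 12297.)
(-20360 - 1*(-18558))/(-25163) - 29772/X = (-20360 - 1*(-18558))/(-25163) - 29772/127774936/10391 = (-20360 + 18558)*(-1/25163) - 29772*10391/127774936 = -1802*(-1/25163) - 77340213/31943734 = 1802/25163 - 77340213/31943734 = -1888549171051/803800178642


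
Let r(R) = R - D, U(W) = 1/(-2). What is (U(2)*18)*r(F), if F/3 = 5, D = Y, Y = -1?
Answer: -144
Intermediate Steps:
U(W) = -1/2
D = -1
F = 15 (F = 3*5 = 15)
r(R) = 1 + R (r(R) = R - 1*(-1) = R + 1 = 1 + R)
(U(2)*18)*r(F) = (-1/2*18)*(1 + 15) = -9*16 = -144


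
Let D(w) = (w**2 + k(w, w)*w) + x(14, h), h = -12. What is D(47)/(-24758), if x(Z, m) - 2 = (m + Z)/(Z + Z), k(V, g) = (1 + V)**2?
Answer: -1546987/346612 ≈ -4.4632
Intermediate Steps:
x(Z, m) = 2 + (Z + m)/(2*Z) (x(Z, m) = 2 + (m + Z)/(Z + Z) = 2 + (Z + m)/((2*Z)) = 2 + (Z + m)*(1/(2*Z)) = 2 + (Z + m)/(2*Z))
D(w) = 29/14 + w**2 + w*(1 + w)**2 (D(w) = (w**2 + (1 + w)**2*w) + (1/2)*(-12 + 5*14)/14 = (w**2 + w*(1 + w)**2) + (1/2)*(1/14)*(-12 + 70) = (w**2 + w*(1 + w)**2) + (1/2)*(1/14)*58 = (w**2 + w*(1 + w)**2) + 29/14 = 29/14 + w**2 + w*(1 + w)**2)
D(47)/(-24758) = (29/14 + 47 + 47**3 + 3*47**2)/(-24758) = (29/14 + 47 + 103823 + 3*2209)*(-1/24758) = (29/14 + 47 + 103823 + 6627)*(-1/24758) = (1546987/14)*(-1/24758) = -1546987/346612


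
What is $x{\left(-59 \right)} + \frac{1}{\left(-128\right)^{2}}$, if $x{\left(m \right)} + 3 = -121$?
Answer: $- \frac{2031615}{16384} \approx -124.0$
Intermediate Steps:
$x{\left(m \right)} = -124$ ($x{\left(m \right)} = -3 - 121 = -124$)
$x{\left(-59 \right)} + \frac{1}{\left(-128\right)^{2}} = -124 + \frac{1}{\left(-128\right)^{2}} = -124 + \frac{1}{16384} = - \frac{2031615}{16384}$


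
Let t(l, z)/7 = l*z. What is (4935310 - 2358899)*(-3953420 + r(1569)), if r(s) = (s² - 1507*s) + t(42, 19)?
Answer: -9920614834516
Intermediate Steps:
t(l, z) = 7*l*z (t(l, z) = 7*(l*z) = 7*l*z)
r(s) = 5586 + s² - 1507*s (r(s) = (s² - 1507*s) + 7*42*19 = (s² - 1507*s) + 5586 = 5586 + s² - 1507*s)
(4935310 - 2358899)*(-3953420 + r(1569)) = (4935310 - 2358899)*(-3953420 + (5586 + 1569² - 1507*1569)) = 2576411*(-3953420 + (5586 + 2461761 - 2364483)) = 2576411*(-3953420 + 102864) = 2576411*(-3850556) = -9920614834516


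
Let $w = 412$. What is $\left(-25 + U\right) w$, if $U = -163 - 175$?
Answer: $-149556$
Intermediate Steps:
$U = -338$
$\left(-25 + U\right) w = \left(-25 - 338\right) 412 = \left(-363\right) 412 = -149556$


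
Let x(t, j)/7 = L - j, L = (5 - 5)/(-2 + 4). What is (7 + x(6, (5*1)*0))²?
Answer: 49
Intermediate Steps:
L = 0 (L = 0/2 = 0*(½) = 0)
x(t, j) = -7*j (x(t, j) = 7*(0 - j) = 7*(-j) = -7*j)
(7 + x(6, (5*1)*0))² = (7 - 7*5*1*0)² = (7 - 35*0)² = (7 - 7*0)² = (7 + 0)² = 7² = 49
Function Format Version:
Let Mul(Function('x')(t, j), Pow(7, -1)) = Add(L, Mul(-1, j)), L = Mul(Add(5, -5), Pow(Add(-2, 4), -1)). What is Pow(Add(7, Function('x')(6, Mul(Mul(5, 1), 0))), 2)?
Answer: 49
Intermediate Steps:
L = 0 (L = Mul(0, Pow(2, -1)) = Mul(0, Rational(1, 2)) = 0)
Function('x')(t, j) = Mul(-7, j) (Function('x')(t, j) = Mul(7, Add(0, Mul(-1, j))) = Mul(7, Mul(-1, j)) = Mul(-7, j))
Pow(Add(7, Function('x')(6, Mul(Mul(5, 1), 0))), 2) = Pow(Add(7, Mul(-7, Mul(Mul(5, 1), 0))), 2) = Pow(Add(7, Mul(-7, Mul(5, 0))), 2) = Pow(Add(7, Mul(-7, 0)), 2) = Pow(Add(7, 0), 2) = Pow(7, 2) = 49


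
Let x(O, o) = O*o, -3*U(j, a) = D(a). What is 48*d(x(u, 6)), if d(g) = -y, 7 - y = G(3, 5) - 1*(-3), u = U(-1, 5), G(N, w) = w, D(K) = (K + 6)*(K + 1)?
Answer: 48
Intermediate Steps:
D(K) = (1 + K)*(6 + K) (D(K) = (6 + K)*(1 + K) = (1 + K)*(6 + K))
U(j, a) = -2 - 7*a/3 - a²/3 (U(j, a) = -(6 + a² + 7*a)/3 = -2 - 7*a/3 - a²/3)
u = -22 (u = -2 - 7/3*5 - ⅓*5² = -2 - 35/3 - ⅓*25 = -2 - 35/3 - 25/3 = -22)
y = -1 (y = 7 - (5 - 1*(-3)) = 7 - (5 + 3) = 7 - 1*8 = 7 - 8 = -1)
d(g) = 1 (d(g) = -1*(-1) = 1)
48*d(x(u, 6)) = 48*1 = 48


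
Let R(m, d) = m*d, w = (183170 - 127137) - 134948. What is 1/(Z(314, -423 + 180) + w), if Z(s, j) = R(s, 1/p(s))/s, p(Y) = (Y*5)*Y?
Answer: -492980/38903516699 ≈ -1.2672e-5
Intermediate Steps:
w = -78915 (w = 56033 - 134948 = -78915)
p(Y) = 5*Y² (p(Y) = (5*Y)*Y = 5*Y²)
R(m, d) = d*m
Z(s, j) = 1/(5*s²) (Z(s, j) = (s/((5*s²)))/s = ((1/(5*s²))*s)/s = (1/(5*s))/s = 1/(5*s²))
1/(Z(314, -423 + 180) + w) = 1/((⅕)/314² - 78915) = 1/((⅕)*(1/98596) - 78915) = 1/(1/492980 - 78915) = 1/(-38903516699/492980) = -492980/38903516699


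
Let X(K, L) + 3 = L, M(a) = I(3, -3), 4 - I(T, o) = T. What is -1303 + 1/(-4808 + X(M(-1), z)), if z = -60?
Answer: -6346914/4871 ≈ -1303.0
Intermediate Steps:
I(T, o) = 4 - T
M(a) = 1 (M(a) = 4 - 1*3 = 4 - 3 = 1)
X(K, L) = -3 + L
-1303 + 1/(-4808 + X(M(-1), z)) = -1303 + 1/(-4808 + (-3 - 60)) = -1303 + 1/(-4808 - 63) = -1303 + 1/(-4871) = -1303 - 1/4871 = -6346914/4871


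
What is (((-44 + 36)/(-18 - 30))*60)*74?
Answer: 740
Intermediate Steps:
(((-44 + 36)/(-18 - 30))*60)*74 = (-8/(-48)*60)*74 = (-8*(-1/48)*60)*74 = ((⅙)*60)*74 = 10*74 = 740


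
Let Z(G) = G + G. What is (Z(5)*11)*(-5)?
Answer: -550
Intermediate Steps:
Z(G) = 2*G
(Z(5)*11)*(-5) = ((2*5)*11)*(-5) = (10*11)*(-5) = 110*(-5) = -550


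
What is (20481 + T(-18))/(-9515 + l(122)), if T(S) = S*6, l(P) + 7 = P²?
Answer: 20373/5362 ≈ 3.7995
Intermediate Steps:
l(P) = -7 + P²
T(S) = 6*S
(20481 + T(-18))/(-9515 + l(122)) = (20481 + 6*(-18))/(-9515 + (-7 + 122²)) = (20481 - 108)/(-9515 + (-7 + 14884)) = 20373/(-9515 + 14877) = 20373/5362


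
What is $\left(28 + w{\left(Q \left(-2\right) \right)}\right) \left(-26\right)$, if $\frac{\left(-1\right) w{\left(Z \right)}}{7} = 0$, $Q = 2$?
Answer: $-728$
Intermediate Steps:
$w{\left(Z \right)} = 0$ ($w{\left(Z \right)} = \left(-7\right) 0 = 0$)
$\left(28 + w{\left(Q \left(-2\right) \right)}\right) \left(-26\right) = \left(28 + 0\right) \left(-26\right) = 28 \left(-26\right) = -728$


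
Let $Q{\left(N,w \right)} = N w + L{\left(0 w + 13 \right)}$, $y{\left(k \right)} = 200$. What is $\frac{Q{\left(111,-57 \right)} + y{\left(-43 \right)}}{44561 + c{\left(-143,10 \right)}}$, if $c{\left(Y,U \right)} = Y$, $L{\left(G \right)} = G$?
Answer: $- \frac{1019}{7403} \approx -0.13765$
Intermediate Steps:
$Q{\left(N,w \right)} = 13 + N w$ ($Q{\left(N,w \right)} = N w + \left(0 w + 13\right) = N w + \left(0 + 13\right) = N w + 13 = 13 + N w$)
$\frac{Q{\left(111,-57 \right)} + y{\left(-43 \right)}}{44561 + c{\left(-143,10 \right)}} = \frac{\left(13 + 111 \left(-57\right)\right) + 200}{44561 - 143} = \frac{\left(13 - 6327\right) + 200}{44418} = \left(-6314 + 200\right) \frac{1}{44418} = \left(-6114\right) \frac{1}{44418} = - \frac{1019}{7403}$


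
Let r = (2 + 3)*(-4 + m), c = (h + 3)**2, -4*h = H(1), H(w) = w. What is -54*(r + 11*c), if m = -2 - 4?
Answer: -14337/8 ≈ -1792.1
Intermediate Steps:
h = -1/4 (h = -1/4*1 = -1/4 ≈ -0.25000)
c = 121/16 (c = (-1/4 + 3)**2 = (11/4)**2 = 121/16 ≈ 7.5625)
m = -6
r = -50 (r = (2 + 3)*(-4 - 6) = 5*(-10) = -50)
-54*(r + 11*c) = -54*(-50 + 11*(121/16)) = -54*(-50 + 1331/16) = -54*531/16 = -14337/8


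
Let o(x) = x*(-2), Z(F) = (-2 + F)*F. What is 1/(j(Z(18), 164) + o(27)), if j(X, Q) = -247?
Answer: -1/301 ≈ -0.0033223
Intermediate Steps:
Z(F) = F*(-2 + F)
o(x) = -2*x
1/(j(Z(18), 164) + o(27)) = 1/(-247 - 2*27) = 1/(-247 - 54) = 1/(-301) = -1/301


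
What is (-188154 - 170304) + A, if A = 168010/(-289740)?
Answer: -10385978893/28974 ≈ -3.5846e+5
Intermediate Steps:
A = -16801/28974 (A = 168010*(-1/289740) = -16801/28974 ≈ -0.57986)
(-188154 - 170304) + A = (-188154 - 170304) - 16801/28974 = -358458 - 16801/28974 = -10385978893/28974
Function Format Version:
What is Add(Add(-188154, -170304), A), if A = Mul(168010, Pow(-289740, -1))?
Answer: Rational(-10385978893, 28974) ≈ -3.5846e+5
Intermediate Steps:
A = Rational(-16801, 28974) (A = Mul(168010, Rational(-1, 289740)) = Rational(-16801, 28974) ≈ -0.57986)
Add(Add(-188154, -170304), A) = Add(Add(-188154, -170304), Rational(-16801, 28974)) = Add(-358458, Rational(-16801, 28974)) = Rational(-10385978893, 28974)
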